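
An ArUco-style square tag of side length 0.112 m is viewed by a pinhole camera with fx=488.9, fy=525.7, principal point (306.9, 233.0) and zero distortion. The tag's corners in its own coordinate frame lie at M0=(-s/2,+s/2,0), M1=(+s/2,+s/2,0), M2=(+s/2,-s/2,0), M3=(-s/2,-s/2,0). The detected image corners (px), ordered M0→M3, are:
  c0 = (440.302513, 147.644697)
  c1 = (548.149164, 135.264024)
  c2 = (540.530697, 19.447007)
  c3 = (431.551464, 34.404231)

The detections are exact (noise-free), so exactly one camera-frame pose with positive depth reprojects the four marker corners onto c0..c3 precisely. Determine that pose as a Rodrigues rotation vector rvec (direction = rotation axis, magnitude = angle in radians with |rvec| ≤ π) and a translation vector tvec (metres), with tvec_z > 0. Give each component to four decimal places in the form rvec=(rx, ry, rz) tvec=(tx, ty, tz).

Intrinsics K: fx=488.9, fy=525.7, cx=306.9, cy=233.0
Marker side s = 0.112 m; corners in marker frame (Z=0):
  M0 = (-0.0560, +0.0560, 0)
  M1 = (+0.0560, +0.0560, 0)
  M2 = (+0.0560, -0.0560, 0)
  M3 = (-0.0560, -0.0560, 0)
Detected image corners:
  c0 = (440.302513, 147.644697) px
  c1 = (548.149164, 135.264024) px
  c2 = (540.530697, 19.447007) px
  c3 = (431.551464, 34.404231) px
Planar DLT: solve 8×8 A·h = b for H (H[2,2]=1):
  H  [+875.77799 +125.80724 +489.58728]
  H  [-137.80597 +1031.50502 +84.60660]
  H  [-0.18804 +0.10747 +1.00000]
B = K⁻¹H; ‖b₁‖=1.926912, ‖b₂‖=1.926912; λ = 2/(‖b₁‖+‖b₂‖) = 0.518965, sign → tz>0 ⇒ λ=+0.518965
r₁ = λ·B[:,0] = (+0.99089,-0.09279,-0.09759); r₂ = λ·B[:,1] = (+0.09853,+0.99357,+0.05577)
r₃ = r₁×r₂ = (+0.09178,-0.06488,+0.99366); SVD([r₁ r₂ r₃]) → R = UVᵀ:
  R  [+0.99089 +0.09853 +0.09178]
  R  [-0.09279 +0.99357 -0.06488]
  R  [-0.09759 +0.05577 +0.99366]
t = (+0.19392, -0.14649, +0.51896) m
tr R = 2.978125; θ = arccos((tr R − 1)/2) = 0.148038 rad = 8.482°
axis k = ((R−Rᵀ)₃₂, (R−Rᵀ)₁₃, (R−Rᵀ)₂₁) / (2 sinθ) = (+0.409011, +0.641939, -0.648556)
rvec = θ·k = (+0.060549, +0.095031, -0.096011)

rvec=(0.0605, 0.0950, -0.0960) tvec=(0.1939, -0.1465, 0.5190)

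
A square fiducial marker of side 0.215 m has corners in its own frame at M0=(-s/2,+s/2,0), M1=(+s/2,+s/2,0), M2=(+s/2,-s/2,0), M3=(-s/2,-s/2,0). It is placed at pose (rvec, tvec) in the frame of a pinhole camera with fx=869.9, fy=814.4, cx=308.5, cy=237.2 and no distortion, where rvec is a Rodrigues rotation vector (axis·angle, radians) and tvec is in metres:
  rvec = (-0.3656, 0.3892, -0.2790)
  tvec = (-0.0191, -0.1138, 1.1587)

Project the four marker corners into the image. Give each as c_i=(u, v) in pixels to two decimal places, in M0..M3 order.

Intrinsics K: fx=869.9, fy=814.4, cx=308.5, cy=237.2
Marker side s = 0.215 m; corners in marker frame (Z=0):
  M0 = (-0.1075, +0.1075, 0)
  M1 = (+0.1075, +0.1075, 0)
  M2 = (+0.1075, -0.1075, 0)
  M3 = (-0.1075, -0.1075, 0)
rvec = (-0.3656, 0.3892, -0.2790), |rvec| = θ = 0.60248 rad = 34.520°
Rodrigues: sinθ=0.56669, 1−cosθ=0.17607; R = I + sinθ·[k]× + (1−cosθ)·[k]×²:
    [+0.88877 +0.19341 +0.41556]
    [-0.33144 +0.89741 +0.29121]
    [-0.31660 -0.39655 +0.86169]
t = (-0.0191, -0.1138, 1.1587) m
M0: Pc = R·M0+t = (-0.09385, +0.01830, +1.15011); u = 869.9·(-0.09385)/1.15011 + 308.5 = 237.5140, v = 814.4·(+0.01830)/1.15011 + 237.2 = 250.1596
M1: Pc = R·M1+t = (+0.09723, -0.05296, +1.08204); u = 869.9·(+0.09723)/1.08204 + 308.5 = 386.6707, v = 814.4·(-0.05296)/1.08204 + 237.2 = 197.3402
M2: Pc = R·M2+t = (+0.05565, -0.24590, +1.16729); u = 869.9·(+0.05565)/1.16729 + 308.5 = 349.9730, v = 814.4·(-0.24590)/1.16729 + 237.2 = 65.6389
M3: Pc = R·M3+t = (-0.13543, -0.17464, +1.23536); u = 869.9·(-0.13543)/1.23536 + 308.5 = 213.1324, v = 814.4·(-0.17464)/1.23536 + 237.2 = 122.0698

c0=(237.51, 250.16) c1=(386.67, 197.34) c2=(349.97, 65.64) c3=(213.13, 122.07)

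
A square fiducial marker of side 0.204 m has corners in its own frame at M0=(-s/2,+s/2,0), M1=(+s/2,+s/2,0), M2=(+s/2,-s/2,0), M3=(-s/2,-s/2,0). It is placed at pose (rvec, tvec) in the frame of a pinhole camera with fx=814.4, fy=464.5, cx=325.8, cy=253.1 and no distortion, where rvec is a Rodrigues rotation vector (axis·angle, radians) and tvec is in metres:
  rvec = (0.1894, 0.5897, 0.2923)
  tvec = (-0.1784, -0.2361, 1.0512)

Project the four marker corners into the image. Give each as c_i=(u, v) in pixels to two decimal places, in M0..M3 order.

Intrinsics K: fx=814.4, fy=464.5, cx=325.8, cy=253.1
Marker side s = 0.204 m; corners in marker frame (Z=0):
  M0 = (-0.1020, +0.1020, 0)
  M1 = (+0.1020, +0.1020, 0)
  M2 = (+0.1020, -0.1020, 0)
  M3 = (-0.1020, -0.1020, 0)
rvec = (0.1894, 0.5897, 0.2923), |rvec| = θ = 0.68488 rad = 39.241°
Rodrigues: sinθ=0.63258, 1−cosθ=0.22550; R = I + sinθ·[k]× + (1−cosθ)·[k]×²:
    [+0.79174 -0.21628 +0.57128]
    [+0.32367 +0.94168 -0.09207]
    [-0.51805 +0.25780 +0.81557]
t = (-0.1784, -0.2361, 1.0512) m
M0: Pc = R·M0+t = (-0.28122, -0.17306, +1.13034); u = 814.4·(-0.28122)/1.13034 + 325.8 = 123.1840, v = 464.5·(-0.17306)/1.13034 + 253.1 = 181.9814
M1: Pc = R·M1+t = (-0.11970, -0.10703, +1.02465); u = 814.4·(-0.11970)/1.02465 + 325.8 = 230.6594, v = 464.5·(-0.10703)/1.02465 + 253.1 = 204.5790
M2: Pc = R·M2+t = (-0.07558, -0.29914, +0.97206); u = 814.4·(-0.07558)/0.97206 + 325.8 = 262.4775, v = 464.5·(-0.29914)/0.97206 + 253.1 = 110.1577
M3: Pc = R·M3+t = (-0.23710, -0.36517, +1.07775); u = 814.4·(-0.23710)/1.07775 + 325.8 = 146.6374, v = 464.5·(-0.36517)/1.07775 + 253.1 = 95.7162

c0=(123.18, 181.98) c1=(230.66, 204.58) c2=(262.48, 110.16) c3=(146.64, 95.72)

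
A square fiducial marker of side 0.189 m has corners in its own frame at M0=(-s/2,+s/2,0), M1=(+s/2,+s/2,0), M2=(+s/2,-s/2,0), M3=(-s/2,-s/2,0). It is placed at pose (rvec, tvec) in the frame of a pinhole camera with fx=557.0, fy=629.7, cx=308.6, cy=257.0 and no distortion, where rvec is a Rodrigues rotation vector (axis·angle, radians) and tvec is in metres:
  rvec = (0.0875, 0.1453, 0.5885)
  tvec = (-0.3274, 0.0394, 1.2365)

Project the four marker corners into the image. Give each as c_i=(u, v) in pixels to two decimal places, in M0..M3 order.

c0=(106.51, 289.47) c1=(172.98, 343.73) c2=(217.73, 264.20) c3=(149.23, 210.27)

Intrinsics K: fx=557.0, fy=629.7, cx=308.6, cy=257.0
Marker side s = 0.189 m; corners in marker frame (Z=0):
  M0 = (-0.0945, +0.0945, 0)
  M1 = (+0.0945, +0.0945, 0)
  M2 = (+0.0945, -0.0945, 0)
  M3 = (-0.0945, -0.0945, 0)
rvec = (0.0875, 0.1453, 0.5885), |rvec| = θ = 0.61245 rad = 35.091°
Rodrigues: sinθ=0.57488, 1−cosθ=0.18176; R = I + sinθ·[k]× + (1−cosθ)·[k]×²:
    [+0.82195 -0.54623 +0.16134]
    [+0.55855 +0.82847 -0.04070]
    [-0.11143 +0.12357 +0.98606]
t = (-0.3274, 0.0394, 1.2365) m
M0: Pc = R·M0+t = (-0.45669, +0.06491, +1.25871); u = 557.0·(-0.45669)/1.25871 + 308.6 = 106.5053, v = 629.7·(+0.06491)/1.25871 + 257.0 = 289.4714
M1: Pc = R·M1+t = (-0.30134, +0.17047, +1.23765); u = 557.0·(-0.30134)/1.23765 + 308.6 = 172.9805, v = 629.7·(+0.17047)/1.23765 + 257.0 = 343.7350
M2: Pc = R·M2+t = (-0.19811, +0.01389, +1.21429); u = 557.0·(-0.19811)/1.21429 + 308.6 = 217.7277, v = 629.7·(+0.01389)/1.21429 + 257.0 = 264.2045
M3: Pc = R·M3+t = (-0.35346, -0.09167, +1.23535); u = 557.0·(-0.35346)/1.23535 + 308.6 = 149.2330, v = 629.7·(-0.09167)/1.23535 + 257.0 = 210.2709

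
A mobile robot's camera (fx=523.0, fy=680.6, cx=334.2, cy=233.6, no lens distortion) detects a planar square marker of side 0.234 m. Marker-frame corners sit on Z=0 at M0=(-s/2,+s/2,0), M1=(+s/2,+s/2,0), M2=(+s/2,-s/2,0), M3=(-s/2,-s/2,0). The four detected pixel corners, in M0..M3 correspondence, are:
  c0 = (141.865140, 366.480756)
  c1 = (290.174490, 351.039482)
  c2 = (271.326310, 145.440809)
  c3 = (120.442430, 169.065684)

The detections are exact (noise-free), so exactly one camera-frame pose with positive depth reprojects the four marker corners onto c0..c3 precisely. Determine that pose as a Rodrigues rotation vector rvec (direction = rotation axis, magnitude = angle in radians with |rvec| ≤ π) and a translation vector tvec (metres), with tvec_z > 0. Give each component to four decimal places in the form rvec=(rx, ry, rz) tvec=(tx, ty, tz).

rvec=(0.0818, 0.1248, -0.1059) tvec=(-0.1936, 0.0295, 0.7815)

Intrinsics K: fx=523.0, fy=680.6, cx=334.2, cy=233.6
Marker side s = 0.234 m; corners in marker frame (Z=0):
  M0 = (-0.1170, +0.1170, 0)
  M1 = (+0.1170, +0.1170, 0)
  M2 = (+0.1170, -0.1170, 0)
  M3 = (-0.1170, -0.1170, 0)
Detected image corners:
  c0 = (141.865140, 366.480756) px
  c1 = (290.174490, 351.039482) px
  c2 = (271.326310, 145.440809) px
  c3 = (120.442430, 169.065684) px
Planar DLT: solve 8×8 A·h = b for H (H[2,2]=1):
  H  [+605.40578 +105.85570 +204.62706]
  H  [-125.66508 +885.48489 +259.32204]
  H  [-0.16428 +0.09566 +1.00000]
B = K⁻¹H; ‖b₁‖=1.279628, ‖b₂‖=1.279628; λ = 2/(‖b₁‖+‖b₂‖) = 0.781477, sign → tz>0 ⇒ λ=+0.781477
r₁ = λ·B[:,0] = (+0.98665,-0.10023,-0.12838); r₂ = λ·B[:,1] = (+0.11040,+0.99107,+0.07475)
r₃ = r₁×r₂ = (+0.11974,-0.08793,+0.98890); SVD([r₁ r₂ r₃]) → R = UVᵀ:
  R  [+0.98665 +0.11040 +0.11974]
  R  [-0.10023 +0.99107 -0.08793]
  R  [-0.12838 +0.07475 +0.98890]
t = (-0.19361, +0.02953, +0.78148) m
tr R = 2.966622; θ = arccos((tr R − 1)/2) = 0.182952 rad = 10.482°
axis k = ((R−Rᵀ)₃₂, (R−Rᵀ)₁₃, (R−Rᵀ)₂₁) / (2 sinθ) = (+0.447102, +0.681921, -0.578864)
rvec = θ·k = (+0.081798, +0.124759, -0.105904)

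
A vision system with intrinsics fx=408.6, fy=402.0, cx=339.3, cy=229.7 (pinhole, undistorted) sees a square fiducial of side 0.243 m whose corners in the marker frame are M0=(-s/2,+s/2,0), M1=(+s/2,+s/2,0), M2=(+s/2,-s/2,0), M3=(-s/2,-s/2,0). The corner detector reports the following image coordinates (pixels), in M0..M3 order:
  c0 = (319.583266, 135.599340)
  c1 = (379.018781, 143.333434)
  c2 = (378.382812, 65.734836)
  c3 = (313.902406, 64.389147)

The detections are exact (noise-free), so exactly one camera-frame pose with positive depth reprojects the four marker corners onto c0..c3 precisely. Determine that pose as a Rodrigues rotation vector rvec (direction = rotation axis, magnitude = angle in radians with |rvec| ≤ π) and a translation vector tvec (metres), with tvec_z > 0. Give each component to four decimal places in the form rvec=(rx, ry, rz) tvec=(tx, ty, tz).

rvec=(0.5016, 0.5871, 0.0948) tvec=(0.0234, -0.4236, 1.3523)

Intrinsics K: fx=408.6, fy=402.0, cx=339.3, cy=229.7
Marker side s = 0.243 m; corners in marker frame (Z=0):
  M0 = (-0.1215, +0.1215, 0)
  M1 = (+0.1215, +0.1215, 0)
  M2 = (+0.1215, -0.1215, 0)
  M3 = (-0.1215, -0.1215, 0)
Detected image corners:
  c0 = (319.583266, 135.599340) px
  c1 = (379.018781, 143.333434) px
  c2 = (378.382812, 65.734836) px
  c3 = (313.902406, 64.389147) px
Planar DLT: solve 8×8 A·h = b for H (H[2,2]=1):
  H  [+124.14693 +136.63129 +346.37849]
  H  [-19.09533 +341.81341 +103.76176]
  H  [-0.37495 +0.35419 +1.00000]
B = K⁻¹H; ‖b₁‖=0.739491, ‖b₂‖=0.739491; λ = 2/(‖b₁‖+‖b₂‖) = 1.352282, sign → tz>0 ⇒ λ=+1.352282
r₁ = λ·B[:,0] = (+0.83191,+0.22548,-0.50703); r₂ = λ·B[:,1] = (+0.05445,+0.87614,+0.47897)
r₃ = r₁×r₂ = (+0.55223,-0.42607,+0.71659); SVD([r₁ r₂ r₃]) → R = UVᵀ:
  R  [+0.83191 +0.05445 +0.55223]
  R  [+0.22548 +0.87614 -0.42607]
  R  [-0.50703 +0.47897 +0.71659]
t = (+0.02343, -0.42364, +1.35228) m
tr R = 2.424643; θ = arccos((tr R − 1)/2) = 0.777996 rad = 44.576°
axis k = ((R−Rᵀ)₃₂, (R−Rᵀ)₁₃, (R−Rᵀ)₂₁) / (2 sinθ) = (+0.644749, +0.754621, +0.121840)
rvec = θ·k = (+0.501612, +0.587092, +0.094791)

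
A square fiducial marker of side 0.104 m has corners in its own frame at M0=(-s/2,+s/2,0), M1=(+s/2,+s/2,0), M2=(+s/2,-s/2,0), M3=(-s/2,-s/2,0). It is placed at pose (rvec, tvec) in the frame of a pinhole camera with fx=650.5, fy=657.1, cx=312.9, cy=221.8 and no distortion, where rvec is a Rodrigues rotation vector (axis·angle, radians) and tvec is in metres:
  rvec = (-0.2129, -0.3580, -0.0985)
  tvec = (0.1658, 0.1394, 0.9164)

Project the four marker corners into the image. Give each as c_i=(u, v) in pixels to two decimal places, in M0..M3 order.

c0=(403.92, 364.62) c1=(468.42, 354.60) c2=(455.66, 281.47) c3=(392.03, 288.28)

Intrinsics K: fx=650.5, fy=657.1, cx=312.9, cy=221.8
Marker side s = 0.104 m; corners in marker frame (Z=0):
  M0 = (-0.0520, +0.0520, 0)
  M1 = (+0.0520, +0.0520, 0)
  M2 = (+0.0520, -0.0520, 0)
  M3 = (-0.0520, -0.0520, 0)
rvec = (-0.2129, -0.3580, -0.0985), |rvec| = θ = 0.42801 rad = 24.523°
Rodrigues: sinθ=0.41506, 1−cosθ=0.09021; R = I + sinθ·[k]× + (1−cosθ)·[k]×²:
    [+0.93211 +0.13305 -0.33684]
    [-0.05799 +0.97290 +0.22382]
    [+0.35750 -0.18910 +0.91457]
t = (0.1658, 0.1394, 0.9164) m
M0: Pc = R·M0+t = (+0.12425, +0.19301, +0.88798); u = 650.5·(+0.12425)/0.88798 + 312.9 = 403.9202, v = 657.1·(+0.19301)/0.88798 + 221.8 = 364.6240
M1: Pc = R·M1+t = (+0.22119, +0.18698, +0.92516); u = 650.5·(+0.22119)/0.92516 + 312.9 = 468.4230, v = 657.1·(+0.18698)/0.92516 + 221.8 = 354.6009
M2: Pc = R·M2+t = (+0.20735, +0.08579, +0.94482); u = 650.5·(+0.20735)/0.94482 + 312.9 = 455.6590, v = 657.1·(+0.08579)/0.94482 + 221.8 = 281.4673
M3: Pc = R·M3+t = (+0.11041, +0.09182, +0.90764); u = 650.5·(+0.11041)/0.90764 + 312.9 = 392.0310, v = 657.1·(+0.09182)/0.90764 + 221.8 = 288.2775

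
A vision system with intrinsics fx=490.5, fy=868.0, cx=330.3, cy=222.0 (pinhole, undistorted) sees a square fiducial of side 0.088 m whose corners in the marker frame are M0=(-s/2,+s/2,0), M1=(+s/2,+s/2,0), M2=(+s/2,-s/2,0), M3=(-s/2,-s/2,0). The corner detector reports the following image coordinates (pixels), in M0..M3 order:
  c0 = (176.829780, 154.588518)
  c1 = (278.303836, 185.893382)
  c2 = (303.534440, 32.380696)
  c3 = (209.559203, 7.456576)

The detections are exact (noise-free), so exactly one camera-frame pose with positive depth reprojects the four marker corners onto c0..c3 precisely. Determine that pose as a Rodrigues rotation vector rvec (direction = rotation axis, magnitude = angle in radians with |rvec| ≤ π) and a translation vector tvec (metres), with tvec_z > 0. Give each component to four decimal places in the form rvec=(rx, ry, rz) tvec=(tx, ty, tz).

Intrinsics K: fx=490.5, fy=868.0, cx=330.3, cy=222.0
Marker side s = 0.088 m; corners in marker frame (Z=0):
  M0 = (-0.0440, +0.0440, 0)
  M1 = (+0.0440, +0.0440, 0)
  M2 = (+0.0440, -0.0440, 0)
  M3 = (-0.0440, -0.0440, 0)
Detected image corners:
  c0 = (176.829780, 154.588518) px
  c1 = (278.303836, 185.893382) px
  c2 = (303.534440, 32.380696) px
  c3 = (209.559203, 7.456576) px
Planar DLT: solve 8×8 A·h = b for H (H[2,2]=1):
  H  [+1035.48431 -562.66718 +242.01961]
  H  [+289.18796 +1616.28903 +91.71233]
  H  [-0.30249 -0.96168 +1.00000]
B = K⁻¹H; ‖b₁‖=2.370279, ‖b₂‖=2.370279; λ = 2/(‖b₁‖+‖b₂‖) = 0.421891, sign → tz>0 ⇒ λ=+0.421891
r₁ = λ·B[:,0] = (+0.97658,+0.17320,-0.12762); r₂ = λ·B[:,1] = (-0.21075,+0.88937,-0.40573)
r₃ = r₁×r₂ = (+0.04323,+0.42312,+0.90504); SVD([r₁ r₂ r₃]) → R = UVᵀ:
  R  [+0.97658 -0.21075 +0.04323]
  R  [+0.17320 +0.88937 +0.42312]
  R  [-0.12762 -0.40573 +0.90504]
t = (-0.07593, -0.06333, +0.42189) m
tr R = 2.770991; θ = arccos((tr R − 1)/2) = 0.483237 rad = 27.687°
axis k = ((R−Rᵀ)₃₂, (R−Rᵀ)₁₃, (R−Rᵀ)₂₁) / (2 sinθ) = (-0.891907, +0.183845, +0.413162)
rvec = θ·k = (-0.431003, +0.088841, +0.199655)

rvec=(-0.4310, 0.0888, 0.1997) tvec=(-0.0759, -0.0633, 0.4219)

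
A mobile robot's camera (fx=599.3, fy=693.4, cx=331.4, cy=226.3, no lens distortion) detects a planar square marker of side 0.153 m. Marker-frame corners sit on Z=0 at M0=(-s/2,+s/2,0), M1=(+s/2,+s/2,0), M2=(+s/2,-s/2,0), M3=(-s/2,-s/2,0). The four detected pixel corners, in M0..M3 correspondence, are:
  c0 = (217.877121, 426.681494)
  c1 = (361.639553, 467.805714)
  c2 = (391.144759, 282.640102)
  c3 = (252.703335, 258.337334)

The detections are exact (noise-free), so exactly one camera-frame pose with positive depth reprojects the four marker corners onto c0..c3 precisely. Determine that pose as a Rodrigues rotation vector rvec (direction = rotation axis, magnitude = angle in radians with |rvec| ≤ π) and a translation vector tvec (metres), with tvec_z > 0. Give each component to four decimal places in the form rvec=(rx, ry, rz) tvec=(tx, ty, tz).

rvec=(-0.2579, 0.3208, 0.1662) tvec=(-0.0281, 0.1118, 0.5993)

Intrinsics K: fx=599.3, fy=693.4, cx=331.4, cy=226.3
Marker side s = 0.153 m; corners in marker frame (Z=0):
  M0 = (-0.0765, +0.0765, 0)
  M1 = (+0.0765, +0.0765, 0)
  M2 = (+0.0765, -0.0765, 0)
  M3 = (-0.0765, -0.0765, 0)
Detected image corners:
  c0 = (217.877121, 426.681494) px
  c1 = (361.639553, 467.805714) px
  c2 = (391.144759, 282.640102) px
  c3 = (252.703335, 258.337334) px
Planar DLT: solve 8×8 A·h = b for H (H[2,2]=1):
  H  [+752.58956 -324.91024 +303.31459]
  H  [+13.77111 +1019.23928 +355.65535]
  H  [-0.55306 -0.37255 +1.00000]
B = K⁻¹H; ‖b₁‖=1.668730, ‖b₂‖=1.668730; λ = 2/(‖b₁‖+‖b₂‖) = 0.599258, sign → tz>0 ⇒ λ=+0.599258
r₁ = λ·B[:,0] = (+0.93581,+0.12007,-0.33143); r₂ = λ·B[:,1] = (-0.20143,+0.95372,-0.22325)
r₃ = r₁×r₂ = (+0.28928,+0.27568,+0.91669); SVD([r₁ r₂ r₃]) → R = UVᵀ:
  R  [+0.93581 -0.20143 +0.28928]
  R  [+0.12007 +0.95372 +0.27568]
  R  [-0.33143 -0.22325 +0.91669]
t = (-0.02808, +0.11179, +0.59926) m
tr R = 2.806216; θ = arccos((tr R − 1)/2) = 0.443843 rad = 25.430°
axis k = ((R−Rᵀ)₃₂, (R−Rᵀ)₁₃, (R−Rᵀ)₂₁) / (2 sinθ) = (-0.580952, +0.722744, +0.374348)
rvec = θ·k = (-0.257851, +0.320785, +0.166152)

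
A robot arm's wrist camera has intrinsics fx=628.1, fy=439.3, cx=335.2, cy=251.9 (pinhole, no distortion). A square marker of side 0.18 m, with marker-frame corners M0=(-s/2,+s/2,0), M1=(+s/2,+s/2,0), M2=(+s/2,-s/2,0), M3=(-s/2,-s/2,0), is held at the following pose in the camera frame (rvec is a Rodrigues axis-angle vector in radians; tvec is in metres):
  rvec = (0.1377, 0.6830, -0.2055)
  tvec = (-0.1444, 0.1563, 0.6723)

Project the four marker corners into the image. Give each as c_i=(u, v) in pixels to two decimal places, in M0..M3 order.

c0=(171.52, 405.22) c1=(279.15, 415.39) c2=(234.98, 292.31) c3=(132.79, 301.50)

Intrinsics K: fx=628.1, fy=439.3, cx=335.2, cy=251.9
Marker side s = 0.18 m; corners in marker frame (Z=0):
  M0 = (-0.0900, +0.0900, 0)
  M1 = (+0.0900, +0.0900, 0)
  M2 = (+0.0900, -0.0900, 0)
  M3 = (-0.0900, -0.0900, 0)
rvec = (0.1377, 0.6830, -0.2055), |rvec| = θ = 0.72642 rad = 41.621°
Rodrigues: sinθ=0.66419, 1−cosθ=0.25244; R = I + sinθ·[k]× + (1−cosθ)·[k]×²:
    [+0.75663 +0.23289 +0.61096]
    [-0.14291 +0.97073 -0.19305]
    [-0.63803 +0.05876 +0.76776]
t = (-0.1444, 0.1563, 0.6723) m
M0: Pc = R·M0+t = (-0.19154, +0.25653, +0.73501); u = 628.1·(-0.19154)/0.73501 + 335.2 = 171.5235, v = 439.3·(+0.25653)/0.73501 + 251.9 = 405.2204
M1: Pc = R·M1+t = (-0.05534, +0.23080, +0.62017); u = 628.1·(-0.05534)/0.62017 + 335.2 = 279.1488, v = 439.3·(+0.23080)/0.62017 + 251.9 = 415.3922
M2: Pc = R·M2+t = (-0.09726, +0.05607, +0.60959); u = 628.1·(-0.09726)/0.60959 + 335.2 = 234.9830, v = 439.3·(+0.05607)/0.60959 + 251.9 = 292.3091
M3: Pc = R·M3+t = (-0.23346, +0.08180, +0.72443); u = 628.1·(-0.23346)/0.72443 + 335.2 = 132.7880, v = 439.3·(+0.08180)/0.72443 + 251.9 = 301.5015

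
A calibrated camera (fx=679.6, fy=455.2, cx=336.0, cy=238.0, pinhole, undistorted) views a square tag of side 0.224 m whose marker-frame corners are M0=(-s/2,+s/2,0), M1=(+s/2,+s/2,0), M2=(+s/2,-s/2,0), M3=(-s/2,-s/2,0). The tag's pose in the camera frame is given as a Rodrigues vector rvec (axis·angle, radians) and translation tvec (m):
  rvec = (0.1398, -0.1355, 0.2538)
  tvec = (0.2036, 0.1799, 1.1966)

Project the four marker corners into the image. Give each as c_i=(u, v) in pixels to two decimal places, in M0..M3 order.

Intrinsics K: fx=679.6, fy=455.2, cx=336.0, cy=238.0
Marker side s = 0.224 m; corners in marker frame (Z=0):
  M0 = (-0.1120, +0.1120, 0)
  M1 = (+0.1120, +0.1120, 0)
  M2 = (+0.1120, -0.1120, 0)
  M3 = (-0.1120, -0.1120, 0)
rvec = (0.1398, -0.1355, 0.2538), |rvec| = θ = 0.31987 rad = 18.327°
Rodrigues: sinθ=0.31445, 1−cosθ=0.05072; R = I + sinθ·[k]× + (1−cosθ)·[k]×²:
    [+0.95896 -0.25888 -0.11561]
    [+0.24010 +0.95838 -0.15448]
    [+0.15079 +0.12038 +0.98121]
t = (0.2036, 0.1799, 1.1966) m
M0: Pc = R·M0+t = (+0.06720, +0.26035, +1.19319); u = 679.6·(+0.06720)/1.19319 + 336.0 = 374.2752, v = 455.2·(+0.26035)/1.19319 + 238.0 = 337.3215
M1: Pc = R·M1+t = (+0.28201, +0.31413, +1.22697); u = 679.6·(+0.28201)/1.22697 + 336.0 = 492.2003, v = 455.2·(+0.31413)/1.22697 + 238.0 = 354.5406
M2: Pc = R·M2+t = (+0.34000, +0.09945, +1.20001); u = 679.6·(+0.34000)/1.20001 + 336.0 = 528.5519, v = 455.2·(+0.09945)/1.20001 + 238.0 = 275.7257
M3: Pc = R·M3+t = (+0.12519, +0.04567, +1.16623); u = 679.6·(+0.12519)/1.16623 + 336.0 = 408.9530, v = 455.2·(+0.04567)/1.16623 + 238.0 = 255.8259

c0=(374.28, 337.32) c1=(492.20, 354.54) c2=(528.55, 275.73) c3=(408.95, 255.83)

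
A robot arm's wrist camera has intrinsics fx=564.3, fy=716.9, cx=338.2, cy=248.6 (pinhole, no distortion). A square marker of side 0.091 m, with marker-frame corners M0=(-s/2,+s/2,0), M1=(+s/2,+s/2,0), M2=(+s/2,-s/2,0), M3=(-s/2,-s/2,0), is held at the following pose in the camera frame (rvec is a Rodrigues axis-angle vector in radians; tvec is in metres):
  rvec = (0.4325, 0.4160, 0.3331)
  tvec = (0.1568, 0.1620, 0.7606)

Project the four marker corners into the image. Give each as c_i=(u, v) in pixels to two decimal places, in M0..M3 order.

c0=(414.36, 413.44) c1=(474.98, 453.09) c2=(498.64, 387.96) c3=(433.71, 348.55)

Intrinsics K: fx=564.3, fy=716.9, cx=338.2, cy=248.6
Marker side s = 0.091 m; corners in marker frame (Z=0):
  M0 = (-0.0455, +0.0455, 0)
  M1 = (+0.0455, +0.0455, 0)
  M2 = (+0.0455, -0.0455, 0)
  M3 = (-0.0455, -0.0455, 0)
rvec = (0.4325, 0.4160, 0.3331), |rvec| = θ = 0.68634 rad = 39.325°
Rodrigues: sinθ=0.63371, 1−cosθ=0.22643; R = I + sinθ·[k]× + (1−cosθ)·[k]×²:
    [+0.86348 -0.22107 +0.45335]
    [+0.39404 +0.85675 -0.33273]
    [-0.31485 +0.46594 +0.82690]
t = (0.1568, 0.1620, 0.7606) m
M0: Pc = R·M0+t = (+0.10745, +0.18305, +0.79613); u = 564.3·(+0.10745)/0.79613 + 338.2 = 414.3633, v = 716.9·(+0.18305)/0.79613 + 248.6 = 413.4369
M1: Pc = R·M1+t = (+0.18603, +0.21891, +0.76747); u = 564.3·(+0.18603)/0.76747 + 338.2 = 474.9817, v = 716.9·(+0.21891)/0.76747 + 248.6 = 453.0854
M2: Pc = R·M2+t = (+0.20615, +0.14095, +0.72507); u = 564.3·(+0.20615)/0.72507 + 338.2 = 498.6373, v = 716.9·(+0.14095)/0.72507 + 248.6 = 387.9577
M3: Pc = R·M3+t = (+0.12757, +0.10509, +0.75373); u = 564.3·(+0.12757)/0.75373 + 338.2 = 433.7096, v = 716.9·(+0.10509)/0.75373 + 248.6 = 348.5545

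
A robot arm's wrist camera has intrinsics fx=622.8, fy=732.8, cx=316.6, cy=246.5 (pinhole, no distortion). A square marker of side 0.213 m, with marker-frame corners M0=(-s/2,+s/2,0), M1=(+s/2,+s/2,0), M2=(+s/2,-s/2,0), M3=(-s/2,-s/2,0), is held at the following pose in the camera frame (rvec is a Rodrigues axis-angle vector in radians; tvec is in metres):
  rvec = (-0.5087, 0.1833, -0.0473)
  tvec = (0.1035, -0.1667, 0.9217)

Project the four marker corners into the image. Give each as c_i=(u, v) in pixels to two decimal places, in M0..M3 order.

Intrinsics K: fx=622.8, fy=732.8, cx=316.6, cy=246.5
Marker side s = 0.213 m; corners in marker frame (Z=0):
  M0 = (-0.1065, +0.1065, 0)
  M1 = (+0.1065, +0.1065, 0)
  M2 = (+0.1065, -0.1065, 0)
  M3 = (-0.1065, -0.1065, 0)
rvec = (-0.5087, 0.1833, -0.0473), |rvec| = θ = 0.54278 rad = 31.099°
Rodrigues: sinθ=0.51652, 1−cosθ=0.14372; R = I + sinθ·[k]× + (1−cosθ)·[k]×²:
    [+0.98252 -0.00048 +0.18617]
    [-0.09050 +0.87267 +0.47986]
    [-0.16269 -0.48832 +0.85737]
t = (0.1035, -0.1667, 0.9217) m
M0: Pc = R·M0+t = (-0.00119, -0.06412, +0.88702); u = 622.8·(-0.00119)/0.88702 + 316.6 = 315.7652, v = 732.8·(-0.06412)/0.88702 + 246.5 = 193.5259
M1: Pc = R·M1+t = (+0.20809, -0.08340, +0.85237); u = 622.8·(+0.20809)/0.85237 + 316.6 = 468.6433, v = 732.8·(-0.08340)/0.85237 + 246.5 = 174.7997
M2: Pc = R·M2+t = (+0.20819, -0.26928, +0.95638); u = 622.8·(+0.20819)/0.95638 + 316.6 = 452.1740, v = 732.8·(-0.26928)/0.95638 + 246.5 = 40.1735
M3: Pc = R·M3+t = (-0.00109, -0.25000, +0.99103); u = 622.8·(-0.00109)/0.99103 + 316.6 = 315.9167, v = 732.8·(-0.25000)/0.99103 + 246.5 = 61.6418

c0=(315.77, 193.53) c1=(468.64, 174.80) c2=(452.17, 40.17) c3=(315.92, 61.64)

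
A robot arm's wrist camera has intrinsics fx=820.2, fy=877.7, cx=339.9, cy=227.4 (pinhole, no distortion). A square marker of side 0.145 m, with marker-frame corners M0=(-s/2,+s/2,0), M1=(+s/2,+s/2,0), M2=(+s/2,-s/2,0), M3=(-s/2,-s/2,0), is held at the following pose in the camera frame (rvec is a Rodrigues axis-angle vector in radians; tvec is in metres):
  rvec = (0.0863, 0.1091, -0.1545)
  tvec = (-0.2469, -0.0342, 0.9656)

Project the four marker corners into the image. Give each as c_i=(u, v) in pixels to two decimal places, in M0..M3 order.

Intrinsics K: fx=820.2, fy=877.7, cx=339.9, cy=227.4
Marker side s = 0.145 m; corners in marker frame (Z=0):
  M0 = (-0.0725, +0.0725, 0)
  M1 = (+0.0725, +0.0725, 0)
  M2 = (+0.0725, -0.0725, 0)
  M3 = (-0.0725, -0.0725, 0)
rvec = (0.0863, 0.1091, -0.1545), |rvec| = θ = 0.20790 rad = 11.912°
Rodrigues: sinθ=0.20640, 1−cosθ=0.02153; R = I + sinθ·[k]× + (1−cosθ)·[k]×²:
    [+0.98218 +0.15808 +0.10167]
    [-0.14870 +0.98440 -0.09408]
    [-0.11496 +0.07728 +0.99036]
t = (-0.2469, -0.0342, 0.9656) m
M0: Pc = R·M0+t = (-0.30665, +0.04795, +0.97954); u = 820.2·(-0.30665)/0.97954 + 339.9 = 83.1340, v = 877.7·(+0.04795)/0.97954 + 227.4 = 270.3644
M1: Pc = R·M1+t = (-0.16423, +0.02639, +0.96287); u = 820.2·(-0.16423)/0.96287 + 339.9 = 200.0029, v = 877.7·(+0.02639)/0.96287 + 227.4 = 251.4540
M2: Pc = R·M2+t = (-0.18715, -0.11635, +0.95166); u = 820.2·(-0.18715)/0.95166 + 339.9 = 178.6004, v = 877.7·(-0.11635)/0.95166 + 227.4 = 120.0931
M3: Pc = R·M3+t = (-0.32957, -0.09479, +0.96833); u = 820.2·(-0.32957)/0.96833 + 339.9 = 60.7474, v = 877.7·(-0.09479)/0.96833 + 227.4 = 141.4836

c0=(83.13, 270.36) c1=(200.00, 251.45) c2=(178.60, 120.09) c3=(60.75, 141.48)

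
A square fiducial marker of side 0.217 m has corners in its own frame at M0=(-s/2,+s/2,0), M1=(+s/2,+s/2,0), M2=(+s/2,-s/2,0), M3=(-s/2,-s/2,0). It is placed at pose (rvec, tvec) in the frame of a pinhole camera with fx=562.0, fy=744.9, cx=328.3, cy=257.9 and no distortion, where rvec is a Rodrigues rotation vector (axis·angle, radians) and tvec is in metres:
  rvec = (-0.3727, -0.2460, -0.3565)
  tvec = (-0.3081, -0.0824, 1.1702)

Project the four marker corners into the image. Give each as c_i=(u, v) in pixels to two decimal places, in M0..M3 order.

c0=(142.42, 287.46) c1=(247.50, 245.34) c2=(214.20, 132.18) c3=(113.32, 165.65)

Intrinsics K: fx=562.0, fy=744.9, cx=328.3, cy=257.9
Marker side s = 0.217 m; corners in marker frame (Z=0):
  M0 = (-0.1085, +0.1085, 0)
  M1 = (+0.1085, +0.1085, 0)
  M2 = (+0.1085, -0.1085, 0)
  M3 = (-0.1085, -0.1085, 0)
rvec = (-0.3727, -0.2460, -0.3565), |rvec| = θ = 0.57141 rad = 32.740°
Rodrigues: sinθ=0.54082, 1−cosθ=0.15886; R = I + sinθ·[k]× + (1−cosθ)·[k]×²:
    [+0.90872 +0.38202 -0.16818]
    [-0.29281 +0.87058 +0.39542]
    [+0.29748 -0.31008 +0.90297]
t = (-0.3081, -0.0824, 1.1702) m
M0: Pc = R·M0+t = (-0.36525, +0.04383, +1.10428); u = 562.0·(-0.36525)/1.10428 + 328.3 = 142.4154, v = 744.9·(+0.04383)/1.10428 + 257.9 = 287.4641
M1: Pc = R·M1+t = (-0.16805, -0.01971, +1.16883); u = 562.0·(-0.16805)/1.16883 + 328.3 = 247.4958, v = 744.9·(-0.01971)/1.16883 + 257.9 = 245.3379
M2: Pc = R·M2+t = (-0.25095, -0.20863, +1.23612); u = 562.0·(-0.25095)/1.23612 + 328.3 = 214.2045, v = 744.9·(-0.20863)/1.23612 + 257.9 = 132.1787
M3: Pc = R·M3+t = (-0.44815, -0.14509, +1.17157); u = 562.0·(-0.44815)/1.17157 + 328.3 = 113.3249, v = 744.9·(-0.14509)/1.17157 + 257.9 = 165.6505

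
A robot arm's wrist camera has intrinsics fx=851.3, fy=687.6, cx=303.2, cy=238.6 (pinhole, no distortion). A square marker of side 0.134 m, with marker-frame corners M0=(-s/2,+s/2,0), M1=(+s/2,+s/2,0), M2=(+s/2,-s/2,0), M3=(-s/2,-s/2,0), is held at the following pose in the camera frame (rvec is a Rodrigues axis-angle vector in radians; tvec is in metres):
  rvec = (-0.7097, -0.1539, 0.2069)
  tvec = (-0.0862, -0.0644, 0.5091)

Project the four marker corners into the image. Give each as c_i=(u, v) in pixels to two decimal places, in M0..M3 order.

Intrinsics K: fx=851.3, fy=687.6, cx=303.2, cy=238.6
Marker side s = 0.134 m; corners in marker frame (Z=0):
  M0 = (-0.0670, +0.0670, 0)
  M1 = (+0.0670, +0.0670, 0)
  M2 = (+0.0670, -0.0670, 0)
  M3 = (-0.0670, -0.0670, 0)
rvec = (-0.7097, -0.1539, 0.2069), |rvec| = θ = 0.75509 rad = 43.264°
Rodrigues: sinθ=0.68536, 1−cosθ=0.27179; R = I + sinθ·[k]× + (1−cosθ)·[k]×²:
    [+0.96830 -0.13573 -0.20968]
    [+0.23986 +0.73950 +0.62898]
    [+0.06969 -0.65933 +0.74861]
t = (-0.0862, -0.0644, 0.5091) m
M0: Pc = R·M0+t = (-0.16017, -0.03092, +0.46026); u = 851.3·(-0.16017)/0.46026 + 303.2 = 6.9455, v = 687.6·(-0.03092)/0.46026 + 238.6 = 192.4009
M1: Pc = R·M1+t = (-0.03042, +0.00122, +0.46959); u = 851.3·(-0.03042)/0.46959 + 303.2 = 248.0582, v = 687.6·(+0.00122)/0.46959 + 238.6 = 240.3816
M2: Pc = R·M2+t = (-0.01223, -0.09788, +0.55794); u = 851.3·(-0.01223)/0.55794 + 303.2 = 284.5397, v = 687.6·(-0.09788)/0.55794 + 238.6 = 117.9797
M3: Pc = R·M3+t = (-0.14198, -0.13002, +0.54861); u = 851.3·(-0.14198)/0.54861 + 303.2 = 82.8783, v = 687.6·(-0.13002)/0.54861 + 238.6 = 75.6424

c0=(6.95, 192.40) c1=(248.06, 240.38) c2=(284.54, 117.98) c3=(82.88, 75.64)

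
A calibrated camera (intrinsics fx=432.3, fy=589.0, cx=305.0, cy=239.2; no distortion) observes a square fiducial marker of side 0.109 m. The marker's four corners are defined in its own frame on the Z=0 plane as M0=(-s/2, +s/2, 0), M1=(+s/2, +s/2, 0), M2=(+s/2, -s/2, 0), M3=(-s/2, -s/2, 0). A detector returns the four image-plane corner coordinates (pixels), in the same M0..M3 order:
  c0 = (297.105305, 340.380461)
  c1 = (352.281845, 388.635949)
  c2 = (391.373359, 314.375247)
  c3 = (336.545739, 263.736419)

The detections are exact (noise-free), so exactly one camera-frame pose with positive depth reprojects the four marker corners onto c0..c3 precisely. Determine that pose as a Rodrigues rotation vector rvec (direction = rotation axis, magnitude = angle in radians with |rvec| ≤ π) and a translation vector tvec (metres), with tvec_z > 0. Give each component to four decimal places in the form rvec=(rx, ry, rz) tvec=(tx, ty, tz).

Intrinsics K: fx=432.3, fy=589.0, cx=305.0, cy=239.2
Marker side s = 0.109 m; corners in marker frame (Z=0):
  M0 = (-0.0545, +0.0545, 0)
  M1 = (+0.0545, +0.0545, 0)
  M2 = (+0.0545, -0.0545, 0)
  M3 = (-0.0545, -0.0545, 0)
Detected image corners:
  c0 = (297.105305, 340.380461) px
  c1 = (352.281845, 388.635949) px
  c2 = (391.373359, 314.375247) px
  c3 = (336.545739, 263.736419) px
Planar DLT: solve 8×8 A·h = b for H (H[2,2]=1):
  H  [+581.54124 -325.34091 +344.55303]
  H  [+526.58982 +725.19123 +327.29132]
  H  [+0.22341 +0.10129 +1.00000]
B = K⁻¹H; ‖b₁‖=1.451076, ‖b₂‖=1.451076; λ = 2/(‖b₁‖+‖b₂‖) = 0.689144, sign → tz>0 ⇒ λ=+0.689144
r₁ = λ·B[:,0] = (+0.81843,+0.55360,+0.15396); r₂ = λ·B[:,1] = (-0.56789,+0.82014,+0.06981)
r₃ = r₁×r₂ = (-0.08763,-0.14456,+0.98561); SVD([r₁ r₂ r₃]) → R = UVᵀ:
  R  [+0.81843 -0.56789 -0.08763]
  R  [+0.55360 +0.82014 -0.14456]
  R  [+0.15396 +0.06981 +0.98561]
t = (+0.06305, +0.10307, +0.68914) m
tr R = 2.624179; θ = arccos((tr R − 1)/2) = 0.623072 rad = 35.699°
axis k = ((R−Rᵀ)₃₂, (R−Rᵀ)₁₃, (R−Rᵀ)₂₁) / (2 sinθ) = (+0.183682, -0.207005, +0.960942)
rvec = θ·k = (+0.114447, -0.128979, +0.598736)

rvec=(0.1144, -0.1290, 0.5987) tvec=(0.0631, 0.1031, 0.6891)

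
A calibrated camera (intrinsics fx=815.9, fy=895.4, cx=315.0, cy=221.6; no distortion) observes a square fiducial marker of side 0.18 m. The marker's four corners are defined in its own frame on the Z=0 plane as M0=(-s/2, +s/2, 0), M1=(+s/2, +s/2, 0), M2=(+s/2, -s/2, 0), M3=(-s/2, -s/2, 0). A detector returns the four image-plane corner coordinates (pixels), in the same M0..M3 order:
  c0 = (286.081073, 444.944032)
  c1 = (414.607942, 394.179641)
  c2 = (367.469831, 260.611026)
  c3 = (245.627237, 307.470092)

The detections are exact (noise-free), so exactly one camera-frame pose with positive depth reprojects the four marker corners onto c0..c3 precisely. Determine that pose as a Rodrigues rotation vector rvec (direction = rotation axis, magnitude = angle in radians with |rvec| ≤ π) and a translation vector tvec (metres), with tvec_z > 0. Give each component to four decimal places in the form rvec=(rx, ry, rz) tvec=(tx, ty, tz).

Intrinsics K: fx=815.9, fy=895.4, cx=315.0, cy=221.6
Marker side s = 0.18 m; corners in marker frame (Z=0):
  M0 = (-0.0900, +0.0900, 0)
  M1 = (+0.0900, +0.0900, 0)
  M2 = (+0.0900, -0.0900, 0)
  M3 = (-0.0900, -0.0900, 0)
Detected image corners:
  c0 = (286.081073, 444.944032) px
  c1 = (414.607942, 394.179641) px
  c2 = (367.469831, 260.611026) px
  c3 = (245.627237, 307.470092) px
Planar DLT: solve 8×8 A·h = b for H (H[2,2]=1):
  H  [+710.48037 +140.52522 +328.09570]
  H  [-254.23301 +642.67069 +349.78737]
  H  [+0.04729 -0.31319 +1.00000]
B = K⁻¹H; ‖b₁‖=0.903578, ‖b₂‖=0.903578; λ = 2/(‖b₁‖+‖b₂‖) = 1.106711, sign → tz>0 ⇒ λ=+1.106711
r₁ = λ·B[:,0] = (+0.94351,-0.32718,+0.05234); r₂ = λ·B[:,1] = (+0.32443,+0.88012,-0.34661)
r₃ = r₁×r₂ = (+0.06734,+0.34401,+0.93655); SVD([r₁ r₂ r₃]) → R = UVᵀ:
  R  [+0.94351 +0.32443 +0.06734]
  R  [-0.32718 +0.88012 +0.34401]
  R  [+0.05234 -0.34661 +0.93655]
t = (+0.01776, +0.15844, +1.10671) m
tr R = 2.760179; θ = arccos((tr R − 1)/2) = 0.494746 rad = 28.347°
axis k = ((R−Rᵀ)₃₂, (R−Rᵀ)₁₃, (R−Rᵀ)₂₁) / (2 sinθ) = (-0.727255, +0.015797, -0.686186)
rvec = θ·k = (-0.359806, +0.007815, -0.339488)

rvec=(-0.3598, 0.0078, -0.3395) tvec=(0.0178, 0.1584, 1.1067)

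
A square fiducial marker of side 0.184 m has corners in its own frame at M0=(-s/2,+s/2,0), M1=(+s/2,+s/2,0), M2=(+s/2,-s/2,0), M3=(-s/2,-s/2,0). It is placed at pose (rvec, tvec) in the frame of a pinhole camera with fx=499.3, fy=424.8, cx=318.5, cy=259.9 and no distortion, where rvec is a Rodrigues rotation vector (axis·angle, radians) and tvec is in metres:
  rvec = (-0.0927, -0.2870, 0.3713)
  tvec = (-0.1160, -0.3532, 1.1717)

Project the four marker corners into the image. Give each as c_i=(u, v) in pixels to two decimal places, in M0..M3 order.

c0=(217.42, 146.90) c1=(290.80, 175.94) c2=(317.56, 117.72) c3=(246.93, 86.94)

Intrinsics K: fx=499.3, fy=424.8, cx=318.5, cy=259.9
Marker side s = 0.184 m; corners in marker frame (Z=0):
  M0 = (-0.0920, +0.0920, 0)
  M1 = (+0.0920, +0.0920, 0)
  M2 = (+0.0920, -0.0920, 0)
  M3 = (-0.0920, -0.0920, 0)
rvec = (-0.0927, -0.2870, 0.3713), |rvec| = θ = 0.47836 rad = 27.408°
Rodrigues: sinθ=0.46032, 1−cosθ=0.11225; R = I + sinθ·[k]× + (1−cosθ)·[k]×²:
    [+0.89197 -0.34425 -0.29306]
    [+0.37035 +0.92816 +0.03693]
    [+0.25929 -0.14148 +0.95538]
t = (-0.1160, -0.3532, 1.1717) m
M0: Pc = R·M0+t = (-0.22973, -0.30188, +1.13483); u = 499.3·(-0.22973)/1.13483 + 318.5 = 217.4229, v = 424.8·(-0.30188)/1.13483 + 259.9 = 146.8967
M1: Pc = R·M1+t = (-0.06561, -0.23374, +1.18254); u = 499.3·(-0.06561)/1.18254 + 318.5 = 290.7977, v = 424.8·(-0.23374)/1.18254 + 259.9 = 175.9353
M2: Pc = R·M2+t = (-0.00227, -0.40452, +1.20857); u = 499.3·(-0.00227)/1.20857 + 318.5 = 317.5630, v = 424.8·(-0.40452)/1.20857 + 259.9 = 117.7161
M3: Pc = R·M3+t = (-0.16639, -0.47266, +1.16086); u = 499.3·(-0.16639)/1.16086 + 318.5 = 246.9337, v = 424.8·(-0.47266)/1.16086 + 259.9 = 86.9360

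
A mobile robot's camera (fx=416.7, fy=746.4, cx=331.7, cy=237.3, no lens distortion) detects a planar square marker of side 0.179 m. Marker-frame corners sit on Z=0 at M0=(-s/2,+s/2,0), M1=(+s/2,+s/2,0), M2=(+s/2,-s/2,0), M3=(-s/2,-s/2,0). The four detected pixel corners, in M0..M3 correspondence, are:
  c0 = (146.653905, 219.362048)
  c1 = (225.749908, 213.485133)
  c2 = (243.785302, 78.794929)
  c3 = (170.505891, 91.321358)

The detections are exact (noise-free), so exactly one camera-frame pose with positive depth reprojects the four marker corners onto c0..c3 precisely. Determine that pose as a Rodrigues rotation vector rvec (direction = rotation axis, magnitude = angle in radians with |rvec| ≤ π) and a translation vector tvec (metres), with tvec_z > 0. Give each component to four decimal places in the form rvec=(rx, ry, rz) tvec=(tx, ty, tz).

rvec=(-0.4682, 0.2781, 0.0370) tvec=(-0.2787, -0.1026, 0.8563)

Intrinsics K: fx=416.7, fy=746.4, cx=331.7, cy=237.3
Marker side s = 0.179 m; corners in marker frame (Z=0):
  M0 = (-0.0895, +0.0895, 0)
  M1 = (+0.0895, +0.0895, 0)
  M2 = (+0.0895, -0.0895, 0)
  M3 = (-0.0895, -0.0895, 0)
Detected image corners:
  c0 = (146.653905, 219.362048) px
  c1 = (225.749908, 213.485133) px
  c2 = (243.785302, 78.794929) px
  c3 = (170.505891, 91.321358) px
Planar DLT: solve 8×8 A·h = b for H (H[2,2]=1):
  H  [+362.18265 -218.58683 +196.06871]
  H  [-100.31670 +655.85211 +147.84967]
  H  [-0.31880 -0.51415 +1.00000]
B = K⁻¹H; ‖b₁‖=1.167782, ‖b₂‖=1.167782; λ = 2/(‖b₁‖+‖b₂‖) = 0.856324, sign → tz>0 ⇒ λ=+0.856324
r₁ = λ·B[:,0] = (+0.96160,-0.02830,-0.27300); r₂ = λ·B[:,1] = (-0.09873,+0.89242,-0.44028)
r₃ = r₁×r₂ = (+0.25608,+0.45032,+0.85535); SVD([r₁ r₂ r₃]) → R = UVᵀ:
  R  [+0.96160 -0.09873 +0.25608]
  R  [-0.02830 +0.89242 +0.45032]
  R  [-0.27300 -0.44028 +0.85535]
t = (-0.27872, -0.10262, +0.85632) m
tr R = 2.709369; θ = arccos((tr R − 1)/2) = 0.545853 rad = 31.275°
axis k = ((R−Rᵀ)₃₂, (R−Rᵀ)₁₃, (R−Rᵀ)₂₁) / (2 sinθ) = (-0.857753, +0.509566, +0.067835)
rvec = θ·k = (-0.468207, +0.278148, +0.037028)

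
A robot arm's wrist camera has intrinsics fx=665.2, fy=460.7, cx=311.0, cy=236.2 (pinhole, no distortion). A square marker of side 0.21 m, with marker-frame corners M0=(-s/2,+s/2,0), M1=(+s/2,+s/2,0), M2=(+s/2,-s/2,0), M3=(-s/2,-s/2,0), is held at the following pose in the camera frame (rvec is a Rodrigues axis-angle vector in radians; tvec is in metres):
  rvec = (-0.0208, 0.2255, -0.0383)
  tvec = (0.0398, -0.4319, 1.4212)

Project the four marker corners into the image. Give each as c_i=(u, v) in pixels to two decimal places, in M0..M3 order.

c0=(283.91, 133.08) c1=(380.52, 126.82) c2=(376.71, 58.21) c3=(280.57, 66.67)

Intrinsics K: fx=665.2, fy=460.7, cx=311.0, cy=236.2
Marker side s = 0.21 m; corners in marker frame (Z=0):
  M0 = (-0.1050, +0.1050, 0)
  M1 = (+0.1050, +0.1050, 0)
  M2 = (+0.1050, -0.1050, 0)
  M3 = (-0.1050, -0.1050, 0)
rvec = (-0.0208, 0.2255, -0.0383), |rvec| = θ = 0.22967 rad = 13.159°
Rodrigues: sinθ=0.22766, 1−cosθ=0.02626; R = I + sinθ·[k]× + (1−cosθ)·[k]×²:
    [+0.97396 +0.03563 +0.22392]
    [-0.04030 +0.99905 +0.01632]
    [-0.22313 -0.02492 +0.97447]
t = (0.0398, -0.4319, 1.4212) m
M0: Pc = R·M0+t = (-0.05872, -0.32277, +1.44201); u = 665.2·(-0.05872)/1.44201 + 311.0 = 283.9105, v = 460.7·(-0.32277)/1.44201 + 236.2 = 133.0808
M1: Pc = R·M1+t = (+0.14581, -0.33123, +1.39516); u = 665.2·(+0.14581)/1.39516 + 311.0 = 380.5195, v = 460.7·(-0.33123)/1.39516 + 236.2 = 126.8230
M2: Pc = R·M2+t = (+0.13832, -0.54103, +1.40039); u = 665.2·(+0.13832)/1.40039 + 311.0 = 376.7056, v = 460.7·(-0.54103)/1.40039 + 236.2 = 58.2111
M3: Pc = R·M3+t = (-0.06621, -0.53257, +1.44724); u = 665.2·(-0.06621)/1.44724 + 311.0 = 280.5694, v = 460.7·(-0.53257)/1.44724 + 236.2 = 66.6677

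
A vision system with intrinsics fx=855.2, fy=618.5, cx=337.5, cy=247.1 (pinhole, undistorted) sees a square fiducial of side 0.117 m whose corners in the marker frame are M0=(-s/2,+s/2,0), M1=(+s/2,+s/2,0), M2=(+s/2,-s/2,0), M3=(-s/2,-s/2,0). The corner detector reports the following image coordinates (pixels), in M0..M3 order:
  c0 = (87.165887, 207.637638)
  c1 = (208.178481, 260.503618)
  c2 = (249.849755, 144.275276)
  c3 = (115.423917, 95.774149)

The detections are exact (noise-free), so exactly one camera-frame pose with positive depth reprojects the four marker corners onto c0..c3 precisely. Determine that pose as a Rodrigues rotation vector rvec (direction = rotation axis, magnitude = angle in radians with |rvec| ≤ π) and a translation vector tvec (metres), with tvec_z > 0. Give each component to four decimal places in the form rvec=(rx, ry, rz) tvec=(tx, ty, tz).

rvec=(0.3539, 0.4827, 0.4000) tvec=(-0.1187, -0.0641, 0.5782)

Intrinsics K: fx=855.2, fy=618.5, cx=337.5, cy=247.1
Marker side s = 0.117 m; corners in marker frame (Z=0):
  M0 = (-0.0585, +0.0585, 0)
  M1 = (+0.0585, +0.0585, 0)
  M2 = (+0.0585, -0.0585, 0)
  M3 = (-0.0585, -0.0585, 0)
Detected image corners:
  c0 = (87.165887, 207.637638) px
  c1 = (208.178481, 260.503618) px
  c2 = (249.849755, 144.275276) px
  c3 = (115.423917, 95.774149) px
Planar DLT: solve 8×8 A·h = b for H (H[2,2]=1):
  H  [+982.30007 -177.69245 +161.99962]
  H  [+319.37930 +1101.59333 +178.49128]
  H  [-0.64728 +0.72042 +1.00000]
B = K⁻¹H; ‖b₁‖=1.729440, ‖b₂‖=1.729440; λ = 2/(‖b₁‖+‖b₂‖) = 0.578222, sign → tz>0 ⇒ λ=+0.578222
r₁ = λ·B[:,0] = (+0.81186,+0.44811,-0.37427); r₂ = λ·B[:,1] = (-0.28454,+0.86343,+0.41656)
r₃ = r₁×r₂ = (+0.50982,-0.23170,+0.82849); SVD([r₁ r₂ r₃]) → R = UVᵀ:
  R  [+0.81186 -0.28454 +0.50982]
  R  [+0.44811 +0.86343 -0.23170]
  R  [-0.37427 +0.41656 +0.82849]
t = (-0.11866, -0.06414, +0.57822) m
tr R = 2.503786; θ = arccos((tr R − 1)/2) = 0.719868 rad = 41.245°
axis k = ((R−Rᵀ)₃₂, (R−Rᵀ)₁₃, (R−Rᵀ)₂₁) / (2 sinθ) = (+0.491636, +0.670495, +0.555635)
rvec = θ·k = (+0.353913, +0.482668, +0.399984)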